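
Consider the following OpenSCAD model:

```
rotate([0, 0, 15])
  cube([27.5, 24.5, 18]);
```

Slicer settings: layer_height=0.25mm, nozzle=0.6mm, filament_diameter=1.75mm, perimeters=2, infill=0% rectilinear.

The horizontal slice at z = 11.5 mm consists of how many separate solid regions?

1

At z = 11.5 mm: the cube is present — its section is the full 27.5×24.5 rectangle; (rotated 15° about Z; rotation is an isometry so areas/perimeters/island counts are preserved). The result has 1 disconnected region.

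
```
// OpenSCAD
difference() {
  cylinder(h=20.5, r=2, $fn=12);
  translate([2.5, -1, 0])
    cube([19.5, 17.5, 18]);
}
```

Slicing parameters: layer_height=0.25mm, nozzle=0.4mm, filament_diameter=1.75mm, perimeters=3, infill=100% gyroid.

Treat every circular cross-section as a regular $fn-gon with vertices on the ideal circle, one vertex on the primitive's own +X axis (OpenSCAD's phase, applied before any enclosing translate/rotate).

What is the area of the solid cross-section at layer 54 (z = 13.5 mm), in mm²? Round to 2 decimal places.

At z = 13.5 mm: the r=2 cylinder contributes a regular 12-gon of circumradius 2 (area = (12/2)·2.000²·sin(360°/12) = 12.00 mm²); the cube at (2.5, -1) (footprint 19.5×17.5) is included at this height (area 341.25 mm²); Taking the first minus the rest: starting from the r=2 cylinder (12.00 mm²), the 19.5×17.5 cube at (2.5, -1) misses the remaining region (no effect) — area = 12.00 mm². Overall, the cross-section is a single solid region. Net area = 12.00 mm².

12.00 mm²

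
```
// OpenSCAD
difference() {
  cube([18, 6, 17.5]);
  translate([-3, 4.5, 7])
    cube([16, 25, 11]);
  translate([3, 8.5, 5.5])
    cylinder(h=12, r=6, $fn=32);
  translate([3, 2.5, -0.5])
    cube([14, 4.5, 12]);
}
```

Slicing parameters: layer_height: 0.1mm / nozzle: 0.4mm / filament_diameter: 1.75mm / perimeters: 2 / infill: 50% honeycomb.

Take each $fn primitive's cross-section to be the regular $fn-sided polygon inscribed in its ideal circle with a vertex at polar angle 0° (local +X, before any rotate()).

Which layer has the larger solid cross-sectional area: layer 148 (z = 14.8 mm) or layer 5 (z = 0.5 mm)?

layer 148 (z = 14.8 mm)

Layer 148 (z = 14.8): the cube (footprint 18×6) is included at this height (area 108.00 mm²); the cube at (-3, 4.5) is present — its section is the full 16×25 rectangle (area 400.00 mm²); the r=6 cylinder at (3, 8.5) gives a regular 32-gon of circumradius 6 (constant along its height) (area = (32/2)·6.000²·sin(360°/32) = 112.37 mm²); the cube at (3, 2.5) is absent (z outside [-0.5, 11.5]); Taking the first minus the rest: starting from the 18×6 cube (108.00 mm²), the 16×25 cube at (-3, 4.5) partially overlaps it — only the 19.50 mm² overlap (of its 400.00 mm²) is removed, clipping the outline; the r=6 cylinder at (3, 8.5) partially overlaps it — only the 11.26 mm² overlap (of its 112.37 mm²) is removed, clipping the outline — area = 77.24 mm². So its area = 77.24 mm². Layer 5 (z = 0.5): the 18×6 cube contributes its full rectangle (area 108.00 mm²); the cube at (-3, 4.5) does not reach this height (z outside [7, 18]); the cylinder at (3, 8.5) is absent (z outside [5.5, 17.5]); the cube at (3, 2.5) is present — its section is the full 14×4.5 rectangle (area 63.00 mm²); After the difference (first − rest): starting from the 18×6 cube (108.00 mm²), the 14×4.5 cube at (3, 2.5) partially overlaps it — only the 49.00 mm² overlap (of its 63.00 mm²) is removed, clipping the outline — area = 59.00 mm². So its area = 59.00 mm². Layer 148 is larger (77.24 vs 59.00 mm²).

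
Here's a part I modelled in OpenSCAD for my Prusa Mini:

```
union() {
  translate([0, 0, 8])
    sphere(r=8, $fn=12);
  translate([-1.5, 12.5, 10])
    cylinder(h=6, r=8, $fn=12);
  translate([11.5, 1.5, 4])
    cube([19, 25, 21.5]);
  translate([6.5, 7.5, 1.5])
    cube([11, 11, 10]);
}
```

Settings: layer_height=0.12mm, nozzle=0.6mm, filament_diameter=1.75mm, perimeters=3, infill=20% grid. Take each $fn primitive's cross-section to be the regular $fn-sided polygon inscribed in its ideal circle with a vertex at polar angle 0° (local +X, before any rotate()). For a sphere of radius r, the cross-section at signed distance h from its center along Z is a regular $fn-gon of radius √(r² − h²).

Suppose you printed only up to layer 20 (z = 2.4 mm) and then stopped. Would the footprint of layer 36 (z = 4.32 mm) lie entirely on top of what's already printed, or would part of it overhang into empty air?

part overhangs

Compare the two slices. At z = 2.4: the r=8 sphere slices to a regular 12-gon of circumradius 5.713 (√(r²−h²) with h=5.6 from center) (area = (12/2)·5.713²·sin(360°/12) = 97.92 mm²); the cylinder at (-1.5, 12.5) does not reach this height (z outside [10, 16]); the cube at (11.5, 1.5) does not reach this height (z outside [4, 25.5]); the 11×11 cube at (6.5, 7.5) contributes its full rectangle (area 121.00 mm²); Merging all regions: the 2 present regions are separate (no shared area or edge), so areas and boundary lengths simply add and each stays a separate island — area = 218.92 mm². At z = 4.32: the sphere: section is a regular 12-gon, circumradius = √(r²−h²) = √(8²−3.68²) = 7.103 (area = (12/2)·7.103²·sin(360°/12) = 151.37 mm²); the cylinder at (-1.5, 12.5) is absent (z outside [10, 16]); the cube at (11.5, 1.5) (footprint 19×25) is included at this height (area 475.00 mm²); the 11×11 cube at (6.5, 7.5) contributes its full rectangle (area 121.00 mm²); Merging all regions: the regions partially overlap — summed areas 747.37 mm² minus the doubly-counted overlap 66.00 mm² gives 681.37 mm² — area = 681.37 mm². Checking containment: at z = 4.32 the cross-section extends beyond the z = 2.4 cross-section by about 462.45 mm².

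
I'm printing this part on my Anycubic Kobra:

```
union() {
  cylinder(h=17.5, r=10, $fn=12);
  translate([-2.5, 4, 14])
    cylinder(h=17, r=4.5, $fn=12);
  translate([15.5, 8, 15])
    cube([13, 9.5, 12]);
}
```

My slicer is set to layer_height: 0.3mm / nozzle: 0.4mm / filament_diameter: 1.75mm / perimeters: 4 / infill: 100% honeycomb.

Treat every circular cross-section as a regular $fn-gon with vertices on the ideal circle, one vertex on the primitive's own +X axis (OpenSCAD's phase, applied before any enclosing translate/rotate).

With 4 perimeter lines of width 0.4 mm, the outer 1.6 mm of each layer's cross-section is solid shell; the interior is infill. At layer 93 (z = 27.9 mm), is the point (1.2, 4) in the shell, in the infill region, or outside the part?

At z = 27.9 mm: the cylinder does not reach this height (z outside [0, 17.5]); the cylinder at (-2.5, 4): section is a regular 12-gon, circumradius r=4.5; the cube at (15.5, 8) does not reach this height (z outside [15, 27]); Taking the union: only the r=4.5 cylinder at (-2.5, 4) is present, so the union is just that shape — 1 connected region. Overall, the cross-section is a single solid region. The nearest boundary edge runs (2.00, 4.00)→(1.40, 6.25); distance from the point to it = 0.77 mm. The point is inside the cross-section, 0.77 mm from the nearest boundary — within the 1.6 mm shell band (4 × 0.4).

shell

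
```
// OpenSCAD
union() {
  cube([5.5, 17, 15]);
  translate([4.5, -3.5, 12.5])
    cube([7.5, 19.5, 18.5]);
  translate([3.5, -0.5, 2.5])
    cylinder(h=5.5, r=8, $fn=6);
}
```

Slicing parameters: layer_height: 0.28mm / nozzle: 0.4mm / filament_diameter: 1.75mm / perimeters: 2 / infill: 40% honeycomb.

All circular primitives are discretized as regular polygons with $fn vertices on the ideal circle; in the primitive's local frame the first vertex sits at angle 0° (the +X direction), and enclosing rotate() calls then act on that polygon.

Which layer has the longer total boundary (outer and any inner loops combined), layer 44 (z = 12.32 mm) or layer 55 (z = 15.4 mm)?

layer 55 (z = 15.4 mm)

Layer 44 (z = 12.32): the cube (footprint 5.5×17) is included at this height (perimeter 45.00 mm); the cube at (4.5, -3.5) is not intersected at this z (z outside [12.5, 31]); the cylinder at (3.5, -0.5) is not intersected at this z (z outside [2.5, 8]); Taking the union: only the 5.5×17 cube is present, so the union is just that shape — boundary = 45.00 mm. So its perimeter = 45.00 mm. Layer 55 (z = 15.4): the cube is not intersected at this z (z outside [0, 15]); the cube at (4.5, -3.5) is present — its section is the full 7.5×19.5 rectangle (perimeter 54.00 mm); the cylinder at (3.5, -0.5) is absent (z outside [2.5, 8]); Merging all regions: only the 7.5×19.5 cube at (4.5, -3.5) is present, so the union is just that shape — boundary = 54.00 mm. So its perimeter = 54.00 mm. Layer 55 is larger (54.00 vs 45.00 mm).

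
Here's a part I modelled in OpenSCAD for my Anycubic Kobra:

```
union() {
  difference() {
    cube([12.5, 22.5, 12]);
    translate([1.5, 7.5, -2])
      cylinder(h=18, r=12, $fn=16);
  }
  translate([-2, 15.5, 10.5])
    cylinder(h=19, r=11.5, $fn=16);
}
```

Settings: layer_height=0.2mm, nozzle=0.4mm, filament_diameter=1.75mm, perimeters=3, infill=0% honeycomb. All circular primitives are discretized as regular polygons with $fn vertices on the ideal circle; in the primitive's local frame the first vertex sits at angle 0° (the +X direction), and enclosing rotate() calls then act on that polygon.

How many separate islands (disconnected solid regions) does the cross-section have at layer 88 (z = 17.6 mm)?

At z = 17.6 mm: the cube does not reach this height (z outside [0, 12]); the cylinder at (1.5, 7.5) is absent (z outside [-2, 16]); After the difference (first − rest): the first operand is absent here, so nothing remains; the cylinder at (-2, 15.5): section is a regular 16-gon, circumradius r=11.5; Taking the union: only the r=11.5 cylinder at (-2, 15.5) is present, so the union is just that shape — 1 connected region. Overall, the cross-section is a single solid region. Island count = 1.

1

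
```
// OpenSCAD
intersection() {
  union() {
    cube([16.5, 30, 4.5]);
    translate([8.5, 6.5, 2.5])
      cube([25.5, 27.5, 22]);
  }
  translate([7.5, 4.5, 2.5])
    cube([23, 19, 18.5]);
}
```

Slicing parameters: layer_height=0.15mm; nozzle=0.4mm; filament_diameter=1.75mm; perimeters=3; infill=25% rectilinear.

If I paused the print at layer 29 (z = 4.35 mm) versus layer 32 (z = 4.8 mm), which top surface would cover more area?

Layer 29 (z = 4.35): the cube is present — its section is the full 16.5×30 rectangle (area 495.00 mm²); the cube at (8.5, 6.5) (footprint 25.5×27.5) is included at this height (area 701.25 mm²); Merging all regions: the regions partially overlap — summed areas 1196.25 mm² minus the doubly-counted overlap 188.00 mm² gives 1008.25 mm² — area = 1008.25 mm²; the 23×19 cube at (7.5, 4.5) contributes its full rectangle (area 437.00 mm²); After intersecting: the 23×19 cube at (7.5, 4.5) partially overlaps the result so far; clipping to the common part keeps 409.00 mm² — area = 409.00 mm². So its area = 409.00 mm². Layer 32 (z = 4.8): the cube is absent (z outside [0, 4.5]); the cube at (8.5, 6.5) (footprint 25.5×27.5) is included at this height (area 701.25 mm²); Taking the union: only the 25.5×27.5 cube at (8.5, 6.5) is present, so the union is just that shape — area = 701.25 mm²; the 23×19 cube at (7.5, 4.5) contributes its full rectangle (area 437.00 mm²); After intersecting: the 23×19 cube at (7.5, 4.5) partially overlaps that combined region; clipping to the common part keeps 374.00 mm² — area = 374.00 mm². So its area = 374.00 mm². Layer 29 is larger (409.00 vs 374.00 mm²).

layer 29 (z = 4.35 mm)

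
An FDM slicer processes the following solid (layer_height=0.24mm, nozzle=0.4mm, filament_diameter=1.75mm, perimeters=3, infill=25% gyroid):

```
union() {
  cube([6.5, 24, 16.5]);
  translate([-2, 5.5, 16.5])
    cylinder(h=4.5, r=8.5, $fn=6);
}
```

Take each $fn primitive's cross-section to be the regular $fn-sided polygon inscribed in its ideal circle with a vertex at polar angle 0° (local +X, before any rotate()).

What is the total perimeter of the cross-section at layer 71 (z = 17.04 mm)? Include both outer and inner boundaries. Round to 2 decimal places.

At z = 17.04 mm: the cube is absent (z outside [0, 16.5]); the r=8.5 cylinder at (-2, 5.5) contributes a regular 6-gon of circumradius 8.5 (perimeter = 2·6·8.500·sin(180°/6) = 51.00 mm); Taking the union: only the r=8.5 cylinder at (-2, 5.5) is present, so the union is just that shape — boundary = 51.00 mm. Overall, the cross-section is a single solid region. Total boundary length (outer) = 51.00 mm.

51.00 mm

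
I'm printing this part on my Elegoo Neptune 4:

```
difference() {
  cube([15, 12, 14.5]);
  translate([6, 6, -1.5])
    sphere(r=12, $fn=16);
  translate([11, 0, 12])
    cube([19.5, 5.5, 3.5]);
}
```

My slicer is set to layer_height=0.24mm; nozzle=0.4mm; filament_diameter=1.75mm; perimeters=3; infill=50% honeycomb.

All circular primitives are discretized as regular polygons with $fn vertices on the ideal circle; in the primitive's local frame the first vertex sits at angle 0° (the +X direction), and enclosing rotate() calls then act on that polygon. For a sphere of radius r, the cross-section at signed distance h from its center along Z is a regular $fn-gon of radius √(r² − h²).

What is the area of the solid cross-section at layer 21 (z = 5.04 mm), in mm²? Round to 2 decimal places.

At z = 5.04 mm: the cube (footprint 15×12) is included at this height (area 180.00 mm²); the r=12 sphere at (6, 6) slices to a regular 16-gon of circumradius 10.061 (√(r²−h²) with h=6.54 from center) (area = (16/2)·10.061²·sin(360°/16) = 309.91 mm²); the cube at (11, 0) is absent (z outside [12, 15.5]); Subtracting the remaining from the first: starting from the 15×12 cube (180.00 mm²), the r=12 sphere at (6, 6) partially overlaps it — only the 178.05 mm² overlap (of its 309.91 mm²) is removed, clipping the outline — area = 1.95 mm². Overall, the cross-section has 2 separate islands. Net area = 1.95 mm².

1.95 mm²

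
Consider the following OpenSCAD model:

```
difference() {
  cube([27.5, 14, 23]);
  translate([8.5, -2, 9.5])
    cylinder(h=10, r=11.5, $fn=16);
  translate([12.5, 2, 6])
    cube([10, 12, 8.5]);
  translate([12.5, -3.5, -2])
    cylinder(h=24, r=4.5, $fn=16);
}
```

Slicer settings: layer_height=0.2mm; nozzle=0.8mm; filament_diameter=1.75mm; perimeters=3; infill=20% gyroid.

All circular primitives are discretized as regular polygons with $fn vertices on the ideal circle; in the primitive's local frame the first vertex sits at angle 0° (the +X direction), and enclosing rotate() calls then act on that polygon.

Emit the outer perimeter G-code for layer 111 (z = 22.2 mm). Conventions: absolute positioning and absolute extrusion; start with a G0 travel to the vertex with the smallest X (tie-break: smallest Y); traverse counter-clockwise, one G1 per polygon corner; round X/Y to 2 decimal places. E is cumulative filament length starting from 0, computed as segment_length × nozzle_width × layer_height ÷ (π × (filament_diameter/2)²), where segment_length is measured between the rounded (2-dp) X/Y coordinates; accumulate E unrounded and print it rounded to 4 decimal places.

G0 X0.00 Y0.00 Z22.20
G1 X27.50 Y0.00 E1.8293
G1 X27.50 Y14.00 E2.7606
G1 X0.00 Y14.00 E4.5899
G1 X0.00 Y0.00 E5.5212

At z = 22.2 mm: the 27.5×14 cube contributes its full rectangle; the cylinder at (8.5, -2) does not reach this height (z outside [9.5, 19.5]); the cube at (12.5, 2) is absent (z outside [6, 14.5]); the cylinder at (12.5, -3.5) is not intersected at this z (z outside [-2, 22]); Taking the first minus the rest: none of the subtracted shapes is present at this height, so the 27.5×14 cube is unchanged — 1 connected region. The outline is a single polygon with 4 vertices. Extrusion per mm of travel: 0.8 × 0.2 / (π × 0.875²) = 0.066520. Accumulating E over each segment gives final E = 5.5212.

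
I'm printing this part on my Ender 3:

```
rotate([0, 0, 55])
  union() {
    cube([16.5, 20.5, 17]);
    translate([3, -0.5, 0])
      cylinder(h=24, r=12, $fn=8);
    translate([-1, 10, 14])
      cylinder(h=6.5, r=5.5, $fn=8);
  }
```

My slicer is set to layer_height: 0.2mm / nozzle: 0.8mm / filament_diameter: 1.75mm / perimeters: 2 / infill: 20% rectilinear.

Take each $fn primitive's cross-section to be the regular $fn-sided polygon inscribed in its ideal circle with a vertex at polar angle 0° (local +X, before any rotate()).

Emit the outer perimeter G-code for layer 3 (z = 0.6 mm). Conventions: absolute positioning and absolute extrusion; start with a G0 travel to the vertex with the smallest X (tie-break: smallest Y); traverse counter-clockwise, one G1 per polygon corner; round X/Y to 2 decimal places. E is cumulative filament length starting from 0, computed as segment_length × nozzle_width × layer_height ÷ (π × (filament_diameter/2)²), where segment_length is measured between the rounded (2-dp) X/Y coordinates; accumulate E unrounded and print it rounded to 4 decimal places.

At z = 0.6 mm: the cube (footprint 16.5×20.5) is included at this height; the cylinder at (3, -0.5): section is a regular 8-gon, circumradius r=12; the cylinder at (-1, 10) is absent (z outside [14, 20.5]); Combining (union): the regions partially overlap (shared area 128.51 mm²), so overlapping operands fuse into one piece — 1 connected region; (rotated 55° about Z; rotation is an isometry so areas/perimeters/island counts are preserved). The outline is a single polygon with 11 vertices. Extrusion per mm of travel: 0.8 × 0.2 / (π × 0.875²) = 0.066520. Accumulating E over each segment gives final E = 6.7414.

G0 X-16.79 Y11.76 Z0.60
G1 X-8.40 Y5.88 E0.6815
G1 X-9.69 Y0.09 E1.0761
G1 X-4.75 Y-7.66 E1.6875
G1 X4.21 Y-9.65 E2.2980
G1 X11.96 Y-4.71 E2.9094
G1 X13.95 Y4.25 E3.5199
G1 X9.01 Y12.00 E4.1313
G1 X8.48 Y12.12 E4.1674
G1 X9.46 Y13.52 E4.2811
G1 X-7.33 Y25.27 E5.6443
G1 X-16.79 Y11.76 E6.7414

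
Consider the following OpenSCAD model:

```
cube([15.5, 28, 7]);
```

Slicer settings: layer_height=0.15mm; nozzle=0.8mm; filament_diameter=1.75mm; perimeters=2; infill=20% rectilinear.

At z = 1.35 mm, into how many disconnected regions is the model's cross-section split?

1

At z = 1.35 mm: the cube (footprint 15.5×28) is included at this height. The result has 1 disconnected region.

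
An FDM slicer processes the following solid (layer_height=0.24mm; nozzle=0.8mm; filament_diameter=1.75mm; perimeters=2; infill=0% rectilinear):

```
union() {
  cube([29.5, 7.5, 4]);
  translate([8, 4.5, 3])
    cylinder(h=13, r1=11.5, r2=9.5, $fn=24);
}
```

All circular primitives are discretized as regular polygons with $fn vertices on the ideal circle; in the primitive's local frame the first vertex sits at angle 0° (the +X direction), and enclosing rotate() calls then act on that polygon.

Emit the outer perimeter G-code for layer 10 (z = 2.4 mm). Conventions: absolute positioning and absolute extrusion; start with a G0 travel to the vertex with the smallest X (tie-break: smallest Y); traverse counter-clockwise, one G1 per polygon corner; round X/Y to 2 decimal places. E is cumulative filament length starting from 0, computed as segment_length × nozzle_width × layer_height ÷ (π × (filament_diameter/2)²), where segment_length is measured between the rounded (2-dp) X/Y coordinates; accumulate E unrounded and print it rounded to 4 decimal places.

At z = 2.4 mm: the cube is present — its section is the full 29.5×7.5 rectangle; the cone at (8, 4.5) is not intersected at this z (z outside [3, 16]); Merging all regions: only the 29.5×7.5 cube is present, so the union is just that shape — 1 connected region. The outline is a single polygon with 4 vertices. Extrusion per mm of travel: 0.8 × 0.24 / (π × 0.875²) = 0.079824. Accumulating E over each segment gives final E = 5.9070.

G0 X0.00 Y0.00 Z2.40
G1 X29.50 Y0.00 E2.3548
G1 X29.50 Y7.50 E2.9535
G1 X0.00 Y7.50 E5.3083
G1 X0.00 Y0.00 E5.9070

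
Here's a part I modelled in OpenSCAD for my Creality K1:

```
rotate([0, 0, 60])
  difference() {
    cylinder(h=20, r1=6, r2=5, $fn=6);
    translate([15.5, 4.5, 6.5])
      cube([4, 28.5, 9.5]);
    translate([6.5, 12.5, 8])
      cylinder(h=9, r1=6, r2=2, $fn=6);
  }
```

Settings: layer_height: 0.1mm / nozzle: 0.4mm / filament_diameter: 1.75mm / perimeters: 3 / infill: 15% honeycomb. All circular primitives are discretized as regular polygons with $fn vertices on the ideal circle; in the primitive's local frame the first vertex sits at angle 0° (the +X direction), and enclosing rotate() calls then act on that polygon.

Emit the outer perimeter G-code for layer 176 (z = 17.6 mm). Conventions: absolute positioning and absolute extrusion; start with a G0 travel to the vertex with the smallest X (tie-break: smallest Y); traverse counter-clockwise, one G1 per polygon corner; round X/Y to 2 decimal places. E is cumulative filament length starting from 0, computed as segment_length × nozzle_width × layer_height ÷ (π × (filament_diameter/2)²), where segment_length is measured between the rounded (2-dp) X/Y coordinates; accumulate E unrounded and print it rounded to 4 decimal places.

At z = 17.6 mm: the cone contributes a regular 6-gon of circumradius 5.120 (interpolated between r1=6 and r2=5 at t=0.880); the cube at (15.5, 4.5) does not reach this height (z outside [6.5, 16]); the cone at (6.5, 12.5) does not reach this height (z outside [8, 17]); Subtracting the remaining from the first: none of the subtracted shapes is present at this height, so the cone is unchanged — 1 connected region; (rotated 60° about Z; rotation is an isometry so areas/perimeters/island counts are preserved). The outline is a single polygon with 6 vertices. Extrusion per mm of travel: 0.4 × 0.1 / (π × 0.875²) = 0.016630. Accumulating E over each segment gives final E = 0.5106.

G0 X-5.12 Y0.00 Z17.60
G1 X-2.56 Y-4.43 E0.0851
G1 X2.56 Y-4.43 E0.1702
G1 X5.12 Y0.00 E0.2553
G1 X2.56 Y4.43 E0.3404
G1 X-2.56 Y4.43 E0.4256
G1 X-5.12 Y0.00 E0.5106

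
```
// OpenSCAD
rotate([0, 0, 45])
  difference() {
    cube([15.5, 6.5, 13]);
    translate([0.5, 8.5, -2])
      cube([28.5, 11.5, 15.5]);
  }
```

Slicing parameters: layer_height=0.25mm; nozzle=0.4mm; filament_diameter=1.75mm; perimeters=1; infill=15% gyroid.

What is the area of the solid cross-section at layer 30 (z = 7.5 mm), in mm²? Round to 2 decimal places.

100.75 mm²

At z = 7.5 mm: the 15.5×6.5 cube contributes its full rectangle (area 100.75 mm²); the 28.5×11.5 cube at (0.5, 8.5) contributes its full rectangle (area 327.75 mm²); Subtracting the remaining from the first: starting from the 15.5×6.5 cube (100.75 mm²), the 28.5×11.5 cube at (0.5, 8.5) misses the remaining region (no effect) — area = 100.75 mm²; (rotated 45° about Z; rotation is an isometry so areas/perimeters/island counts are preserved). Overall, the cross-section is a single solid region. Net area = 100.75 mm².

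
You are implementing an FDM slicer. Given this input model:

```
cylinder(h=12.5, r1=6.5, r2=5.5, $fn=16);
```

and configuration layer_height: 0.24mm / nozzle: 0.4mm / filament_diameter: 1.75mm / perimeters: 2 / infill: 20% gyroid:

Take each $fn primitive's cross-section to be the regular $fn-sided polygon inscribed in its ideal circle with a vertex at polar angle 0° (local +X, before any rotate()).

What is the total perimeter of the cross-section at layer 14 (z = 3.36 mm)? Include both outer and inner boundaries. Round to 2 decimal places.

38.90 mm

At z = 3.36 mm: the cone contributes a regular 16-gon of circumradius 6.231 (interpolated between r1=6.5 and r2=5.5 at t=0.269) (perimeter = 2·16·6.231·sin(180°/16) = 38.90 mm). Overall, the cross-section is a single solid region. Total boundary length (outer) = 38.90 mm.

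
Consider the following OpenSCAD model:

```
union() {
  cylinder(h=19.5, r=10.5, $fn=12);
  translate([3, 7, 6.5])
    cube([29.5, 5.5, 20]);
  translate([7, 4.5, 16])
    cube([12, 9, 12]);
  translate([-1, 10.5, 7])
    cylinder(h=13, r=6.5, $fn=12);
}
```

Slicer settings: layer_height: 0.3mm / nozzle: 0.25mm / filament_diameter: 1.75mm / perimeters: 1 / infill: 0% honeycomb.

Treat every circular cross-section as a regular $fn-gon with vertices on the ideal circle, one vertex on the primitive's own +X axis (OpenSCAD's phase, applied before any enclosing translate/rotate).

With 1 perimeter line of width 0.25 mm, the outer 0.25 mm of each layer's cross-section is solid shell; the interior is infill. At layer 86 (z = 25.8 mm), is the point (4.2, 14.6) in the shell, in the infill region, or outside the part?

At z = 25.8 mm: the cylinder is absent (z outside [0, 19.5]); the cube at (3, 7) (footprint 29.5×5.5) is included at this height; the 12×9 cube at (7, 4.5) contributes its full rectangle; the cylinder at (-1, 10.5) is not intersected at this z (z outside [7, 20]); Merging all regions: the regions partially overlap (shared area 66.00 mm²), so overlapping operands fuse into one piece — 1 connected region. Overall, the cross-section is a single solid region. The nearest boundary edge runs (3.00, 12.50)→(7.00, 12.50); distance from the point to it = 2.10 mm. The point is not inside any of the regions above, so it lies outside the cross-section (2.10 mm from the nearest boundary).

outside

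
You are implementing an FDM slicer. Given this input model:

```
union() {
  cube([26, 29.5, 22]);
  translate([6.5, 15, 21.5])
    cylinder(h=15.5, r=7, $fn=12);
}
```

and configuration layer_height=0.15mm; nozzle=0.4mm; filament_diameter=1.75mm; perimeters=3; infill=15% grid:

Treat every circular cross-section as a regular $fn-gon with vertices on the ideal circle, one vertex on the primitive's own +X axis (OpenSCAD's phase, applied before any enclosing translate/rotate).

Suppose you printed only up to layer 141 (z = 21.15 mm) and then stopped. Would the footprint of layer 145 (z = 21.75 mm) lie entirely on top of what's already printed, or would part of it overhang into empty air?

Compare the two slices. At z = 21.15: the cube (footprint 26×29.5) is included at this height (area 767.00 mm²); the cylinder at (6.5, 15) is not intersected at this z (z outside [21.5, 37]); Taking the union: only the 26×29.5 cube is present, so the union is just that shape — area = 767.00 mm². At z = 21.75: the cube is present — its section is the full 26×29.5 rectangle (area 767.00 mm²); the cylinder at (6.5, 15): section is a regular 12-gon, circumradius r=7 (area = (12/2)·7.000²·sin(360°/12) = 147.00 mm²); Merging all regions: the regions partially overlap — summed areas 914.00 mm² minus the doubly-counted overlap 146.07 mm² gives 767.93 mm² — area = 767.93 mm². Checking containment: at z = 21.75 the cross-section extends beyond the z = 21.15 cross-section by about 0.93 mm².

part overhangs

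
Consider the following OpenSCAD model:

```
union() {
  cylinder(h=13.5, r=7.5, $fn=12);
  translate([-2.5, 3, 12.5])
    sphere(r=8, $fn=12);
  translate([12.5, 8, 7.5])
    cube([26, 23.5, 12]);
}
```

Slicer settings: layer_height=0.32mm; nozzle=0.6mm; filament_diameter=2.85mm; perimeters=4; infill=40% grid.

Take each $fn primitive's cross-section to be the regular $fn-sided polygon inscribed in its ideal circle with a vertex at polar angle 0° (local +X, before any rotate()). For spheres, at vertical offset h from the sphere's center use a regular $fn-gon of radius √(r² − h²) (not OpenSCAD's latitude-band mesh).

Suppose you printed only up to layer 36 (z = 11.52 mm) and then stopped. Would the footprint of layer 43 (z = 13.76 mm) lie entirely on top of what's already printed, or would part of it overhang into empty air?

Compare the two slices. At z = 11.52: the r=7.5 cylinder gives a regular 12-gon of circumradius 7.5 (constant along its height) (area = (12/2)·7.500²·sin(360°/12) = 168.75 mm²); the r=8 sphere at (-2.5, 3) contributes a regular 12-gon of circumradius √(8²−0.98²) = 7.940 (area = (12/2)·7.940²·sin(360°/12) = 189.12 mm²); the cube at (12.5, 8) (footprint 26×23.5) is included at this height (area 611.00 mm²); Merging all regions: the regions partially overlap — summed areas 968.87 mm² minus the doubly-counted overlap 120.31 mm² gives 848.56 mm² — area = 848.56 mm². At z = 13.76: the cylinder does not reach this height (z outside [0, 13.5]); the r=8 sphere at (-2.5, 3) slices to a regular 12-gon of circumradius 7.900 (√(r²−h²) with h=1.26 from center) (area = (12/2)·7.900²·sin(360°/12) = 187.24 mm²); the cube at (12.5, 8) (footprint 26×23.5) is included at this height (area 611.00 mm²); Taking the union: the 2 present regions are separate (no shared area or edge), so areas and boundary lengths simply add and each stays a separate island — area = 798.24 mm². Checking containment: the cross-section at z = 13.76 is a subset of the cross-section at z = 11.52.

entirely on top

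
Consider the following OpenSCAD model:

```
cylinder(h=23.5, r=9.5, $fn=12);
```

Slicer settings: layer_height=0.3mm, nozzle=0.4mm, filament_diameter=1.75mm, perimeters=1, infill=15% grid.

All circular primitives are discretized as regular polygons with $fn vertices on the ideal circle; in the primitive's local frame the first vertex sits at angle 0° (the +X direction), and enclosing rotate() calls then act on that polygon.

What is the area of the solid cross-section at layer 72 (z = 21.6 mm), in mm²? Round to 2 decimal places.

270.75 mm²

At z = 21.6 mm: the cylinder: section is a regular 12-gon, circumradius r=9.5 (area = (12/2)·9.500²·sin(360°/12) = 270.75 mm²). Overall, the cross-section is a single solid region. Net area = 270.75 mm².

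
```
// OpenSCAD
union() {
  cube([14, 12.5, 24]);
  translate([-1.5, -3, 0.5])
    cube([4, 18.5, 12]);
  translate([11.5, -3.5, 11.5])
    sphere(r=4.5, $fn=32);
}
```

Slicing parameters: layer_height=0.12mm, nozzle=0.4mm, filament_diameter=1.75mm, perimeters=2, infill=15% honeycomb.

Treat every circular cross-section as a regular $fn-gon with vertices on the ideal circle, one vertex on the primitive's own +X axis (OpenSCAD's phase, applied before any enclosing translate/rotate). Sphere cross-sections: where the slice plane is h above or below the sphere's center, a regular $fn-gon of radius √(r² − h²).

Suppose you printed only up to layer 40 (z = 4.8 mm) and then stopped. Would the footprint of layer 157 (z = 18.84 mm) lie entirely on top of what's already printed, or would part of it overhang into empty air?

entirely on top

Compare the two slices. At z = 4.8: the cube is present — its section is the full 14×12.5 rectangle (area 175.00 mm²); the 4×18.5 cube at (-1.5, -3) contributes its full rectangle (area 74.00 mm²); the sphere at (11.5, -3.5) is not intersected at this z (|z−center|=6.700 > r=4.5); Merging all regions: the regions partially overlap — summed areas 249.00 mm² minus the doubly-counted overlap 31.25 mm² gives 217.75 mm² — area = 217.75 mm². At z = 18.84: the 14×12.5 cube contributes its full rectangle (area 175.00 mm²); the cube at (-1.5, -3) is not intersected at this z (z outside [0.5, 12.5]); the sphere at (11.5, -3.5) does not reach this height (|z−center|=7.340 > r=4.5); Combining (union): only the 14×12.5 cube is present, so the union is just that shape — area = 175.00 mm². Checking containment: the cross-section at z = 18.84 is a subset of the cross-section at z = 4.8.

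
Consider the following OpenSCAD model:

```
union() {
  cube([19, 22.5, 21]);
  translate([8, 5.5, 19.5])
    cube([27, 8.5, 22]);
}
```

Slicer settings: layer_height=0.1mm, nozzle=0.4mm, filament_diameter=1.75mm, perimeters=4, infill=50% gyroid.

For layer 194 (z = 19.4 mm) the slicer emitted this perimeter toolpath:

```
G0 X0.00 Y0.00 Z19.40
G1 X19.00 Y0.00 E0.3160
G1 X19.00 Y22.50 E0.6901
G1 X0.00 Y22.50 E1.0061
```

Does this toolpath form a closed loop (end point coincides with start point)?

no

Start point (G0): (0.00, 0.00). End point (last G1): the path does not return to the start — open.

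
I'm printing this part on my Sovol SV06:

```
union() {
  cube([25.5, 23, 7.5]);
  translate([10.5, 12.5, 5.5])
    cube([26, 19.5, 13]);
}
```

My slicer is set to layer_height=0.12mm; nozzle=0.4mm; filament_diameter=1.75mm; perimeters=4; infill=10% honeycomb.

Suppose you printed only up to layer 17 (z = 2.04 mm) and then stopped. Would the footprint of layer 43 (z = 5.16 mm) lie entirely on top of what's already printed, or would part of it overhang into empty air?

Compare the two slices. At z = 2.04: the cube (footprint 25.5×23) is included at this height (area 586.50 mm²); the cube at (10.5, 12.5) is absent (z outside [5.5, 18.5]); Merging all regions: only the 25.5×23 cube is present, so the union is just that shape — area = 586.50 mm². At z = 5.16: the 25.5×23 cube contributes its full rectangle (area 586.50 mm²); the cube at (10.5, 12.5) does not reach this height (z outside [5.5, 18.5]); Taking the union: only the 25.5×23 cube is present, so the union is just that shape — area = 586.50 mm². Checking containment: the cross-section at z = 5.16 is a subset of the cross-section at z = 2.04.

entirely on top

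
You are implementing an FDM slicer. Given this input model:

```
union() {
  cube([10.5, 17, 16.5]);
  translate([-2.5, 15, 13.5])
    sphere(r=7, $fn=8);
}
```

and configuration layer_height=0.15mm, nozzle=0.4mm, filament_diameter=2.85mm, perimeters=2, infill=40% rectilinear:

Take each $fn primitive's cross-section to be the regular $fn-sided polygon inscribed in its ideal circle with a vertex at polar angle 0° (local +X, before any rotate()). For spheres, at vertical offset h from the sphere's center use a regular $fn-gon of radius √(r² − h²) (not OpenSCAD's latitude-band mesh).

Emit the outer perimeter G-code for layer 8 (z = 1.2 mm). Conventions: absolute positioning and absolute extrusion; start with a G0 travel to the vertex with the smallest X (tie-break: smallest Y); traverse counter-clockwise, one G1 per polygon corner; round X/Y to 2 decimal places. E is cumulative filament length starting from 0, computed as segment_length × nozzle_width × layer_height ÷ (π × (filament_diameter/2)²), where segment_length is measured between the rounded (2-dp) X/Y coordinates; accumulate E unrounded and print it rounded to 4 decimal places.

At z = 1.2 mm: the 10.5×17 cube contributes its full rectangle; the sphere at (-2.5, 15) does not reach this height (|z−center|=12.300 > r=7); Merging all regions: only the 10.5×17 cube is present, so the union is just that shape — 1 connected region. The outline is a single polygon with 4 vertices. Extrusion per mm of travel: 0.4 × 0.15 / (π × 1.425²) = 0.009405. Accumulating E over each segment gives final E = 0.5173.

G0 X0.00 Y0.00 Z1.20
G1 X10.50 Y0.00 E0.0988
G1 X10.50 Y17.00 E0.2586
G1 X0.00 Y17.00 E0.3574
G1 X0.00 Y0.00 E0.5173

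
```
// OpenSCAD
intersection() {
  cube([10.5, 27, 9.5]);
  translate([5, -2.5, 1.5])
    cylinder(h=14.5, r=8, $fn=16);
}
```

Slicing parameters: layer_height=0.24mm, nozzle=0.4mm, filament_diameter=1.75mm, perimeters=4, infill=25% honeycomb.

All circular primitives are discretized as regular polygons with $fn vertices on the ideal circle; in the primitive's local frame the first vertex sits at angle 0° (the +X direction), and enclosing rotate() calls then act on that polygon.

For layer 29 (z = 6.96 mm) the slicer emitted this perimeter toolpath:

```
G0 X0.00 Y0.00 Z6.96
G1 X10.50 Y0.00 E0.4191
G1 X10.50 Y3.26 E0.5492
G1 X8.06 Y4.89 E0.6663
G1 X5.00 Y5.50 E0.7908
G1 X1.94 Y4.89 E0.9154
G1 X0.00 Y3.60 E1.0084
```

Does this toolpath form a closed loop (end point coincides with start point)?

Start point (G0): (0.00, 0.00). End point (last G1): the path does not return to the start — open.

no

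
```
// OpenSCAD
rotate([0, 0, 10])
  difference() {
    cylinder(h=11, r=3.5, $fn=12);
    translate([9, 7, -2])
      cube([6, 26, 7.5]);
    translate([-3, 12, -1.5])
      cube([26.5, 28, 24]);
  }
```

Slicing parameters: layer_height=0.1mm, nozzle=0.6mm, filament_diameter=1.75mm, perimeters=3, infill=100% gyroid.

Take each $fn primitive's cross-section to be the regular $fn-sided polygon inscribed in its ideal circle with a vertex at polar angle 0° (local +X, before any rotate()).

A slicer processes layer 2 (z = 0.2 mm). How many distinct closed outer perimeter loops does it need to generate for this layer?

At z = 0.2 mm: the r=3.5 cylinder gives a regular 12-gon of circumradius 3.5 (constant along its height); the cube at (9, 7) (footprint 6×26) is included at this height; the cube at (-3, 12) is present — its section is the full 26.5×28 rectangle; After the difference (first − rest): starting from the r=3.5 cylinder, the 6×26 cube at (9, 7) misses the remaining region (no effect); the 26.5×28 cube at (-3, 12) misses the remaining region (no effect) — 1 connected region; (rotated 10° about Z; rotation is an isometry so areas/perimeters/island counts are preserved). The result has 1 disconnected region.

1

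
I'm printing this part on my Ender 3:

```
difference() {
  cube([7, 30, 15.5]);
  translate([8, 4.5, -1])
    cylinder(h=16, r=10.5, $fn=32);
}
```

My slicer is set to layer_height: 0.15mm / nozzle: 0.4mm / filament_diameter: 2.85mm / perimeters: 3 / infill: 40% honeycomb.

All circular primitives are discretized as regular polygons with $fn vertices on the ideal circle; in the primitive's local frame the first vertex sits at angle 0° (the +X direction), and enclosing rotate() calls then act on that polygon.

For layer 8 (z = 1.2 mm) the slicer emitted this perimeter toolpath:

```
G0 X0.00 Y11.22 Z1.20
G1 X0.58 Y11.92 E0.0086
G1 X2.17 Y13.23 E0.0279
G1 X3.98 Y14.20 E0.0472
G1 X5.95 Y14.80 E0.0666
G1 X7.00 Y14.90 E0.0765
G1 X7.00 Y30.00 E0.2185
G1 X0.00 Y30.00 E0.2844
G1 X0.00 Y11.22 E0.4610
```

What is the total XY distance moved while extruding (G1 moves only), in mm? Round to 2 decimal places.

Sum the Euclidean lengths of each G1 segment: total = 49.02 mm.

49.02 mm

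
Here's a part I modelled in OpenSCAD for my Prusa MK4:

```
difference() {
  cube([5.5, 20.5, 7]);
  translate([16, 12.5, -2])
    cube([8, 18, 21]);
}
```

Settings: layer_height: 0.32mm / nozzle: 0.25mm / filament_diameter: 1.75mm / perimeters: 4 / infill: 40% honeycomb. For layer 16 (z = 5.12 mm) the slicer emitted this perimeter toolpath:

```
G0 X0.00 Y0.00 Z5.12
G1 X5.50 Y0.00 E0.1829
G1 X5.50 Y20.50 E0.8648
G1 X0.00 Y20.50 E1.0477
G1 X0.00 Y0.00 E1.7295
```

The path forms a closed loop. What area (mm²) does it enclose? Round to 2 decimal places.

112.75 mm²

Apply the shoelace formula to the sequence of (X, Y) vertices; enclosed area = 112.75 mm².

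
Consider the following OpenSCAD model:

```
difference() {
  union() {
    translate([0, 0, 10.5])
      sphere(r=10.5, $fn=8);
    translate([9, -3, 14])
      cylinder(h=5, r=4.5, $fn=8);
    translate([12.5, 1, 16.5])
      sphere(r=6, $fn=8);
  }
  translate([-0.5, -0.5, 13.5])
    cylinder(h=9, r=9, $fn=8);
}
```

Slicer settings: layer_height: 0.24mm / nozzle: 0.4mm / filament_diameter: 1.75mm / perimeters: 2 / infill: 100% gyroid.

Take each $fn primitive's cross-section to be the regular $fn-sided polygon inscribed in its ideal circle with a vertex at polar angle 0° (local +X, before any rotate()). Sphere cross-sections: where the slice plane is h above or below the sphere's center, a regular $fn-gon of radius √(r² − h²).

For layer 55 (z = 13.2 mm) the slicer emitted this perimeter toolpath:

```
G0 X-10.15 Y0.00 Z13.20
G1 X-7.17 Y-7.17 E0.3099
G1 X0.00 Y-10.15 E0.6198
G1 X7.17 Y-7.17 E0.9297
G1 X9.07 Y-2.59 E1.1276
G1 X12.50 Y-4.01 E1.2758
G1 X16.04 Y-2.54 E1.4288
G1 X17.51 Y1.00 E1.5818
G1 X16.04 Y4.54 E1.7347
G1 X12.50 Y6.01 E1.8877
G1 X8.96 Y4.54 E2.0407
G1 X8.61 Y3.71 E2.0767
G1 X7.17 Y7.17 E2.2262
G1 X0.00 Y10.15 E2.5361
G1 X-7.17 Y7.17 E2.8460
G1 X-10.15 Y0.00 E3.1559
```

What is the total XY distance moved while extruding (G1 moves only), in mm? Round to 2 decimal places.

79.07 mm

Sum the Euclidean lengths of each G1 segment: total = 79.07 mm.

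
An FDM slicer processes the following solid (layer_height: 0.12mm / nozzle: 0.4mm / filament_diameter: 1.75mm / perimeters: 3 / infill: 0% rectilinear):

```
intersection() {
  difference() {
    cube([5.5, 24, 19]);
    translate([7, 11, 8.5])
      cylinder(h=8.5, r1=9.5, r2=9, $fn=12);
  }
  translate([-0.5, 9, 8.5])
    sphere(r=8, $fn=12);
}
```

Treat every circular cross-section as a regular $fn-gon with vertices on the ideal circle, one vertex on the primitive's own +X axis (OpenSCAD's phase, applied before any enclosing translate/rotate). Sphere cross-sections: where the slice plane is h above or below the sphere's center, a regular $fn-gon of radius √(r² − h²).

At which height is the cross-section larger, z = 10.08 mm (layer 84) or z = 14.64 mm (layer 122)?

layer 84 (z = 10.08 mm)

Layer 84 (z = 10.08): the 5.5×24 cube contributes its full rectangle (area 132.00 mm²); the cone at (7, 11) (r1=9.5→r2=9) has section circumradius 9.407 here — a regular 12-gon (area = (12/2)·9.407²·sin(360°/12) = 265.48 mm²); Taking the first minus the rest: starting from the 5.5×24 cube (132.00 mm²), the cone at (7, 11) partially overlaps it — only the 87.09 mm² overlap (of its 265.48 mm²) is removed, clipping the outline — area = 44.91 mm²; the r=8 sphere at (-0.5, 9) contributes a regular 12-gon of circumradius √(8²−1.58²) = 7.842 (area = (12/2)·7.842²·sin(360°/12) = 184.51 mm²); After intersecting: the r=8 sphere at (-0.5, 9) partially overlaps that combined region; clipping to the common part keeps 6.29 mm² — area = 6.29 mm². So its area = 6.29 mm². Layer 122 (z = 14.64): the 5.5×24 cube contributes its full rectangle (area 132.00 mm²); the cone at (7, 11): at t=0.722 of its height the radius interpolates to r₁+(r₂−r₁)t = 9.139, giving a regular 12-gon of that circumradius (area = (12/2)·9.139²·sin(360°/12) = 250.55 mm²); After the difference (first − rest): starting from the 5.5×24 cube (132.00 mm²), the cone at (7, 11) partially overlaps it — only the 83.68 mm² overlap (of its 250.55 mm²) is removed, clipping the outline — area = 48.32 mm²; the sphere at (-0.5, 9): section is a regular 12-gon, circumradius = √(r²−h²) = √(8²−6.14²) = 5.128 (area = (12/2)·5.128²·sin(360°/12) = 78.90 mm²); Keeping only the common overlap: the r=8 sphere at (-0.5, 9) partially overlaps the result so far; clipping to the common part keeps 0.90 mm² — area = 0.90 mm². So its area = 0.90 mm². Layer 84 is larger (6.29 vs 0.90 mm²).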